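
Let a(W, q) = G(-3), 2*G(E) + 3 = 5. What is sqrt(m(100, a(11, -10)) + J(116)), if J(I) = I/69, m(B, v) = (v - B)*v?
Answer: I*sqrt(463335)/69 ≈ 9.865*I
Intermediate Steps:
G(E) = 1 (G(E) = -3/2 + (1/2)*5 = -3/2 + 5/2 = 1)
a(W, q) = 1
m(B, v) = v*(v - B)
J(I) = I/69 (J(I) = I*(1/69) = I/69)
sqrt(m(100, a(11, -10)) + J(116)) = sqrt(1*(1 - 1*100) + (1/69)*116) = sqrt(1*(1 - 100) + 116/69) = sqrt(1*(-99) + 116/69) = sqrt(-99 + 116/69) = sqrt(-6715/69) = I*sqrt(463335)/69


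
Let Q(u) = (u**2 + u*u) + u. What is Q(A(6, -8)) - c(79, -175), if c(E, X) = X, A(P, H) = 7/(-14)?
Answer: 175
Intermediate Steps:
A(P, H) = -1/2 (A(P, H) = 7*(-1/14) = -1/2)
Q(u) = u + 2*u**2 (Q(u) = (u**2 + u**2) + u = 2*u**2 + u = u + 2*u**2)
Q(A(6, -8)) - c(79, -175) = -(1 + 2*(-1/2))/2 - 1*(-175) = -(1 - 1)/2 + 175 = -1/2*0 + 175 = 0 + 175 = 175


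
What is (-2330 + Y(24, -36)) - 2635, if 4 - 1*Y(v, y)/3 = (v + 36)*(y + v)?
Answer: -2793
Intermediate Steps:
Y(v, y) = 12 - 3*(36 + v)*(v + y) (Y(v, y) = 12 - 3*(v + 36)*(y + v) = 12 - 3*(36 + v)*(v + y))
(-2330 + Y(24, -36)) - 2635 = (-2330 + (12 - 108*24 - 108*(-36) - 3*24**2 - 3*24*(-36))) - 2635 = (-2330 + (12 - 2592 + 3888 - 3*576 + 2592)) - 2635 = (-2330 + (12 - 2592 + 3888 - 1728 + 2592)) - 2635 = (-2330 + 2172) - 2635 = -158 - 2635 = -2793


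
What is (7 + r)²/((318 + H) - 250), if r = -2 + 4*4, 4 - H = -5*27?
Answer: 49/23 ≈ 2.1304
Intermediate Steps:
H = 139 (H = 4 - (-5)*27 = 4 - 1*(-135) = 4 + 135 = 139)
r = 14 (r = -2 + 16 = 14)
(7 + r)²/((318 + H) - 250) = (7 + 14)²/((318 + 139) - 250) = 21²/(457 - 250) = 441/207 = 441*(1/207) = 49/23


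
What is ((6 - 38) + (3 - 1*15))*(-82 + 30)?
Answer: 2288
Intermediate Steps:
((6 - 38) + (3 - 1*15))*(-82 + 30) = (-32 + (3 - 15))*(-52) = (-32 - 12)*(-52) = -44*(-52) = 2288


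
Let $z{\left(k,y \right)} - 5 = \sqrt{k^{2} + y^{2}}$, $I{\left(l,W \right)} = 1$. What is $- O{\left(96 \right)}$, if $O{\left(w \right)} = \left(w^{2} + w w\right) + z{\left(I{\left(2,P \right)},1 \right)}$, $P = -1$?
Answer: $-18437 - \sqrt{2} \approx -18438.0$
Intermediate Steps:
$z{\left(k,y \right)} = 5 + \sqrt{k^{2} + y^{2}}$
$O{\left(w \right)} = 5 + \sqrt{2} + 2 w^{2}$ ($O{\left(w \right)} = \left(w^{2} + w w\right) + \left(5 + \sqrt{1^{2} + 1^{2}}\right) = \left(w^{2} + w^{2}\right) + \left(5 + \sqrt{1 + 1}\right) = 2 w^{2} + \left(5 + \sqrt{2}\right) = 5 + \sqrt{2} + 2 w^{2}$)
$- O{\left(96 \right)} = - (5 + \sqrt{2} + 2 \cdot 96^{2}) = - (5 + \sqrt{2} + 2 \cdot 9216) = - (5 + \sqrt{2} + 18432) = - (18437 + \sqrt{2}) = -18437 - \sqrt{2}$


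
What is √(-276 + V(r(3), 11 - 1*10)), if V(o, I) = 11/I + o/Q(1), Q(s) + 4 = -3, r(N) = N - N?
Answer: I*√265 ≈ 16.279*I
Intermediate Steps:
r(N) = 0
Q(s) = -7 (Q(s) = -4 - 3 = -7)
V(o, I) = 11/I - o/7 (V(o, I) = 11/I + o/(-7) = 11/I + o*(-⅐) = 11/I - o/7)
√(-276 + V(r(3), 11 - 1*10)) = √(-276 + (11/(11 - 1*10) - ⅐*0)) = √(-276 + (11/(11 - 10) + 0)) = √(-276 + (11/1 + 0)) = √(-276 + (11*1 + 0)) = √(-276 + (11 + 0)) = √(-276 + 11) = √(-265) = I*√265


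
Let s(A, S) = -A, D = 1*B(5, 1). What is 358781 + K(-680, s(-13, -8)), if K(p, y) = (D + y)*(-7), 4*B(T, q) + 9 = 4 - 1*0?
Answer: 1434795/4 ≈ 3.5870e+5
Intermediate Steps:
B(T, q) = -5/4 (B(T, q) = -9/4 + (4 - 1*0)/4 = -9/4 + (4 + 0)/4 = -9/4 + (¼)*4 = -9/4 + 1 = -5/4)
D = -5/4 (D = 1*(-5/4) = -5/4 ≈ -1.2500)
K(p, y) = 35/4 - 7*y (K(p, y) = (-5/4 + y)*(-7) = 35/4 - 7*y)
358781 + K(-680, s(-13, -8)) = 358781 + (35/4 - (-7)*(-13)) = 358781 + (35/4 - 7*13) = 358781 + (35/4 - 91) = 358781 - 329/4 = 1434795/4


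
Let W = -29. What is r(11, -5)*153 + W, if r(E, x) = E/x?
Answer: -1828/5 ≈ -365.60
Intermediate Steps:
r(11, -5)*153 + W = (11/(-5))*153 - 29 = (11*(-⅕))*153 - 29 = -11/5*153 - 29 = -1683/5 - 29 = -1828/5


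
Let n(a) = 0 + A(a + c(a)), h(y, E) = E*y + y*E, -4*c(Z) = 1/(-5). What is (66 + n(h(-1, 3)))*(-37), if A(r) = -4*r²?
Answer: 279757/100 ≈ 2797.6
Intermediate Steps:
c(Z) = 1/20 (c(Z) = -¼/(-5) = -¼*(-⅕) = 1/20)
h(y, E) = 2*E*y (h(y, E) = E*y + E*y = 2*E*y)
n(a) = -4*(1/20 + a)² (n(a) = 0 - 4*(a + 1/20)² = 0 - 4*(1/20 + a)² = -4*(1/20 + a)²)
(66 + n(h(-1, 3)))*(-37) = (66 - (1 + 20*(2*3*(-1)))²/100)*(-37) = (66 - (1 + 20*(-6))²/100)*(-37) = (66 - (1 - 120)²/100)*(-37) = (66 - 1/100*(-119)²)*(-37) = (66 - 1/100*14161)*(-37) = (66 - 14161/100)*(-37) = -7561/100*(-37) = 279757/100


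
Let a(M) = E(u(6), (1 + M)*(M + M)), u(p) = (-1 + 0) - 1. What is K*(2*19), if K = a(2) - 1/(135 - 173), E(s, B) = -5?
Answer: -189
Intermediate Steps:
u(p) = -2 (u(p) = -1 - 1 = -2)
a(M) = -5
K = -189/38 (K = -5 - 1/(135 - 173) = -5 - 1/(-38) = -5 - 1*(-1/38) = -5 + 1/38 = -189/38 ≈ -4.9737)
K*(2*19) = -189*19/19 = -189/38*38 = -189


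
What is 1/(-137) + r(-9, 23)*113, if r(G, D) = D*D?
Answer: 8189448/137 ≈ 59777.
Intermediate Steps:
r(G, D) = D²
1/(-137) + r(-9, 23)*113 = 1/(-137) + 23²*113 = -1/137 + 529*113 = -1/137 + 59777 = 8189448/137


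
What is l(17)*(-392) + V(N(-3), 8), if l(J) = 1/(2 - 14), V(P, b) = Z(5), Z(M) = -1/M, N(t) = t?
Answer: 487/15 ≈ 32.467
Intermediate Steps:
V(P, b) = -1/5
l(J) = -1/12 (l(J) = 1/(-12) = -1/12)
l(17)*(-392) + V(N(-3), 8) = -1/12*(-392) - 1/5 = 98/3 - 1/5 = 487/15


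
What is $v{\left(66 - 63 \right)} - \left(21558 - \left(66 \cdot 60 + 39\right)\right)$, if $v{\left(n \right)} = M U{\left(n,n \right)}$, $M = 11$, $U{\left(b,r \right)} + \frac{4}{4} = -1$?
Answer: $-17581$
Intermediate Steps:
$U{\left(b,r \right)} = -2$ ($U{\left(b,r \right)} = -1 - 1 = -2$)
$v{\left(n \right)} = -22$ ($v{\left(n \right)} = 11 \left(-2\right) = -22$)
$v{\left(66 - 63 \right)} - \left(21558 - \left(66 \cdot 60 + 39\right)\right) = -22 - \left(21558 - \left(66 \cdot 60 + 39\right)\right) = -22 - \left(21558 - \left(3960 + 39\right)\right) = -22 - \left(21558 - 3999\right) = -22 - 17559 = -17581$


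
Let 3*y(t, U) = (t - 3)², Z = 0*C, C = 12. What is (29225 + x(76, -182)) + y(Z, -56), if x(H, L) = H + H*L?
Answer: 15472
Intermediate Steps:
Z = 0 (Z = 0*12 = 0)
y(t, U) = (-3 + t)²/3 (y(t, U) = (t - 3)²/3 = (-3 + t)²/3)
(29225 + x(76, -182)) + y(Z, -56) = (29225 + 76*(1 - 182)) + (-3 + 0)²/3 = (29225 + 76*(-181)) + (⅓)*(-3)² = (29225 - 13756) + (⅓)*9 = 15469 + 3 = 15472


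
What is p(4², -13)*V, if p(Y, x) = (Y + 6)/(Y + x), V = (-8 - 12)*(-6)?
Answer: 880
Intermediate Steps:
V = 120 (V = -20*(-6) = 120)
p(Y, x) = (6 + Y)/(Y + x)
p(4², -13)*V = ((6 + 4²)/(4² - 13))*120 = ((6 + 16)/(16 - 13))*120 = (22/3)*120 = 880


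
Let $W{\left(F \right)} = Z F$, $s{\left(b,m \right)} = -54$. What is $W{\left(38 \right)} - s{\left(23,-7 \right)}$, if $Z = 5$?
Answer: $244$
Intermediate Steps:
$W{\left(F \right)} = 5 F$
$W{\left(38 \right)} - s{\left(23,-7 \right)} = 5 \cdot 38 - -54 = 190 + 54 = 244$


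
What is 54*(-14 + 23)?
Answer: 486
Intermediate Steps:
54*(-14 + 23) = 54*9 = 486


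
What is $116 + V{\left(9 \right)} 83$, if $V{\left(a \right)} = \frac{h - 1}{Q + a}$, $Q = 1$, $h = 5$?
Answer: $\frac{746}{5} \approx 149.2$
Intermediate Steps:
$V{\left(a \right)} = \frac{4}{1 + a}$ ($V{\left(a \right)} = \frac{5 - 1}{1 + a} = \frac{4}{1 + a}$)
$116 + V{\left(9 \right)} 83 = 116 + \frac{4}{1 + 9} \cdot 83 = 116 + \frac{4}{10} \cdot 83 = 116 + 4 \cdot \frac{1}{10} \cdot 83 = 116 + \frac{2}{5} \cdot 83 = 116 + \frac{166}{5} = \frac{746}{5}$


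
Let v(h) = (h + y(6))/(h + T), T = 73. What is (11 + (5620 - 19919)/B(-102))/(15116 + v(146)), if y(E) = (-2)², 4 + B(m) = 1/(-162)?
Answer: 169621121/716183182 ≈ 0.23684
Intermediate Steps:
B(m) = -649/162 (B(m) = -4 + 1/(-162) = -4 - 1/162 = -649/162)
y(E) = 4
v(h) = (4 + h)/(73 + h) (v(h) = (h + 4)/(h + 73) = (4 + h)/(73 + h))
(11 + (5620 - 19919)/B(-102))/(15116 + v(146)) = (11 + (5620 - 19919)/(-649/162))/(15116 + (4 + 146)/(73 + 146)) = (11 - 14299*(-162/649))/(15116 + 150/219) = (11 + 2316438/649)/(15116 + (1/219)*150) = 2323577/(649*(15116 + 50/73)) = 2323577/(649*(1103518/73)) = (2323577/649)*(73/1103518) = 169621121/716183182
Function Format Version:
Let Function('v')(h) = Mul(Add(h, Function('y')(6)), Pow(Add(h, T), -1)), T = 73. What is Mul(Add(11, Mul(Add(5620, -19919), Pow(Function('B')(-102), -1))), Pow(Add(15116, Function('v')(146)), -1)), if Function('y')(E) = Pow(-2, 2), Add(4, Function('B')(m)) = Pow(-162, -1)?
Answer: Rational(169621121, 716183182) ≈ 0.23684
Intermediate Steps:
Function('B')(m) = Rational(-649, 162) (Function('B')(m) = Add(-4, Pow(-162, -1)) = Add(-4, Rational(-1, 162)) = Rational(-649, 162))
Function('y')(E) = 4
Function('v')(h) = Mul(Pow(Add(73, h), -1), Add(4, h)) (Function('v')(h) = Mul(Add(h, 4), Pow(Add(h, 73), -1)) = Mul(Add(4, h), Pow(Add(73, h), -1)) = Mul(Pow(Add(73, h), -1), Add(4, h)))
Mul(Add(11, Mul(Add(5620, -19919), Pow(Function('B')(-102), -1))), Pow(Add(15116, Function('v')(146)), -1)) = Mul(Add(11, Mul(Add(5620, -19919), Pow(Rational(-649, 162), -1))), Pow(Add(15116, Mul(Pow(Add(73, 146), -1), Add(4, 146))), -1)) = Mul(Add(11, Mul(-14299, Rational(-162, 649))), Pow(Add(15116, Mul(Pow(219, -1), 150)), -1)) = Mul(Add(11, Rational(2316438, 649)), Pow(Add(15116, Mul(Rational(1, 219), 150)), -1)) = Mul(Rational(2323577, 649), Pow(Add(15116, Rational(50, 73)), -1)) = Mul(Rational(2323577, 649), Pow(Rational(1103518, 73), -1)) = Mul(Rational(2323577, 649), Rational(73, 1103518)) = Rational(169621121, 716183182)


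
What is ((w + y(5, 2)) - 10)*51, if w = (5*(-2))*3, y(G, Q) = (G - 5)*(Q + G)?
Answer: -2040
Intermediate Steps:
y(G, Q) = (-5 + G)*(G + Q)
w = -30 (w = -10*3 = -30)
((w + y(5, 2)) - 10)*51 = ((-30 + (5² - 5*5 - 5*2 + 5*2)) - 10)*51 = ((-30 + (25 - 25 - 10 + 10)) - 10)*51 = ((-30 + 0) - 10)*51 = (-30 - 10)*51 = -40*51 = -2040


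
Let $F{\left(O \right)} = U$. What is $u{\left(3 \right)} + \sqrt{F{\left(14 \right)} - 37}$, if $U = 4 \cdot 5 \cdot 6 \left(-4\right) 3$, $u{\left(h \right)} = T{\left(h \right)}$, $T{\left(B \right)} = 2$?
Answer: $2 + i \sqrt{1477} \approx 2.0 + 38.432 i$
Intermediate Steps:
$u{\left(h \right)} = 2$
$U = -1440$ ($U = 4 \cdot 5 \left(-24\right) 3 = 4 \left(-120\right) 3 = \left(-480\right) 3 = -1440$)
$F{\left(O \right)} = -1440$
$u{\left(3 \right)} + \sqrt{F{\left(14 \right)} - 37} = 2 + \sqrt{-1440 - 37} = 2 + \sqrt{-1477} = 2 + i \sqrt{1477}$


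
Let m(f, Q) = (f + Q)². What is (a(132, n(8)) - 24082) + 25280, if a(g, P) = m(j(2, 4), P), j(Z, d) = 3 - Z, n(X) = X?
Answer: 1279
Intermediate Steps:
m(f, Q) = (Q + f)²
a(g, P) = (1 + P)² (a(g, P) = (P + (3 - 1*2))² = (P + (3 - 2))² = (P + 1)² = (1 + P)²)
(a(132, n(8)) - 24082) + 25280 = ((1 + 8)² - 24082) + 25280 = (9² - 24082) + 25280 = (81 - 24082) + 25280 = -24001 + 25280 = 1279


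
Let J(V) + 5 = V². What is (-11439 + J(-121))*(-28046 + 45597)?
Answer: 56110547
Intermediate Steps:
J(V) = -5 + V²
(-11439 + J(-121))*(-28046 + 45597) = (-11439 + (-5 + (-121)²))*(-28046 + 45597) = (-11439 + (-5 + 14641))*17551 = (-11439 + 14636)*17551 = 3197*17551 = 56110547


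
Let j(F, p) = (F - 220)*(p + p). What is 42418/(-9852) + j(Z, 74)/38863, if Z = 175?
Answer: -857052527/191439138 ≈ -4.4769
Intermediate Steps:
j(F, p) = 2*p*(-220 + F) (j(F, p) = (-220 + F)*(2*p) = 2*p*(-220 + F))
42418/(-9852) + j(Z, 74)/38863 = 42418/(-9852) + (2*74*(-220 + 175))/38863 = 42418*(-1/9852) + (2*74*(-45))*(1/38863) = -21209/4926 - 6660*1/38863 = -21209/4926 - 6660/38863 = -857052527/191439138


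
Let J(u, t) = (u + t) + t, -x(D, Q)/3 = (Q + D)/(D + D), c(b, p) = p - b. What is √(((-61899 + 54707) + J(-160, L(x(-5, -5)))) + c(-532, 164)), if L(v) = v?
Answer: I*√6662 ≈ 81.621*I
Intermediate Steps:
x(D, Q) = -3*(D + Q)/(2*D) (x(D, Q) = -3*(Q + D)/(D + D) = -3*(D + Q)/(2*D))
J(u, t) = u + 2*t (J(u, t) = (t + u) + t = u + 2*t)
√(((-61899 + 54707) + J(-160, L(x(-5, -5)))) + c(-532, 164)) = √(((-61899 + 54707) + (-160 + 2*((3/2)*(-1*(-5) - 1*(-5))/(-5)))) + (164 - 1*(-532))) = √((-7192 + (-160 + 2*((3/2)*(-⅕)*(5 + 5)))) + (164 + 532)) = √((-7192 + (-160 + 2*((3/2)*(-⅕)*10))) + 696) = √((-7192 + (-160 + 2*(-3))) + 696) = √((-7192 + (-160 - 6)) + 696) = √((-7192 - 166) + 696) = √(-7358 + 696) = √(-6662) = I*√6662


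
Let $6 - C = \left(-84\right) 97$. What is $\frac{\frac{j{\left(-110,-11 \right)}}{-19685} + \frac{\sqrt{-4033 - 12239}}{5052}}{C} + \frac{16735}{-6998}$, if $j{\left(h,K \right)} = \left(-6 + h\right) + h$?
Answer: $- \frac{1343079101801}{561629703510} + \frac{i \sqrt{113}}{3432834} \approx -2.3914 + 3.0966 \cdot 10^{-6} i$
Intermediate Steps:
$C = 8154$ ($C = 6 - \left(-84\right) 97 = 6 - -8148 = 6 + 8148 = 8154$)
$j{\left(h,K \right)} = -6 + 2 h$
$\frac{\frac{j{\left(-110,-11 \right)}}{-19685} + \frac{\sqrt{-4033 - 12239}}{5052}}{C} + \frac{16735}{-6998} = \frac{\frac{-6 + 2 \left(-110\right)}{-19685} + \frac{\sqrt{-4033 - 12239}}{5052}}{8154} + \frac{16735}{-6998} = \left(\left(-6 - 220\right) \left(- \frac{1}{19685}\right) + \sqrt{-16272} \cdot \frac{1}{5052}\right) \frac{1}{8154} + 16735 \left(- \frac{1}{6998}\right) = \left(\left(-226\right) \left(- \frac{1}{19685}\right) + 12 i \sqrt{113} \cdot \frac{1}{5052}\right) \frac{1}{8154} - \frac{16735}{6998} = \left(\frac{226}{19685} + \frac{i \sqrt{113}}{421}\right) \frac{1}{8154} - \frac{16735}{6998} = \left(\frac{113}{80255745} + \frac{i \sqrt{113}}{3432834}\right) - \frac{16735}{6998} = - \frac{1343079101801}{561629703510} + \frac{i \sqrt{113}}{3432834}$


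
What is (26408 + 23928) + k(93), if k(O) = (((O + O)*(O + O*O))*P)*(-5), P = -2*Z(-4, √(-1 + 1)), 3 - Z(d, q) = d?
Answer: 113871176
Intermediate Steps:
Z(d, q) = 3 - d
P = -14 (P = -2*(3 - 1*(-4)) = -2*(3 + 4) = -2*7 = -14)
k(O) = 140*O*(O + O²) (k(O) = (((O + O)*(O + O*O))*(-14))*(-5) = (((2*O)*(O + O²))*(-14))*(-5) = ((2*O*(O + O²))*(-14))*(-5) = -28*O*(O + O²)*(-5) = 140*O*(O + O²))
(26408 + 23928) + k(93) = (26408 + 23928) + 140*93²*(1 + 93) = 50336 + 140*8649*94 = 50336 + 113820840 = 113871176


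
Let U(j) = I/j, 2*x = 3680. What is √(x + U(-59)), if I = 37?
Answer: √6402857/59 ≈ 42.888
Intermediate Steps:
x = 1840 (x = (½)*3680 = 1840)
U(j) = 37/j
√(x + U(-59)) = √(1840 + 37/(-59)) = √(1840 + 37*(-1/59)) = √(1840 - 37/59) = √(108523/59) = √6402857/59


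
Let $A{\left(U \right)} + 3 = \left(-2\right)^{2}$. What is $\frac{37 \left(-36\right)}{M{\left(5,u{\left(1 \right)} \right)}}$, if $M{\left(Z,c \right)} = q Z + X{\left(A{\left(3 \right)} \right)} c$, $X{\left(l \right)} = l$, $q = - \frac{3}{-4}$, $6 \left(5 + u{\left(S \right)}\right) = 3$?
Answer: $1776$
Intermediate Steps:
$u{\left(S \right)} = - \frac{9}{2}$ ($u{\left(S \right)} = -5 + \frac{1}{6} \cdot 3 = -5 + \frac{1}{2} = - \frac{9}{2}$)
$q = \frac{3}{4}$ ($q = \left(-3\right) \left(- \frac{1}{4}\right) = \frac{3}{4} \approx 0.75$)
$A{\left(U \right)} = 1$ ($A{\left(U \right)} = -3 + \left(-2\right)^{2} = -3 + 4 = 1$)
$M{\left(Z,c \right)} = c + \frac{3 Z}{4}$ ($M{\left(Z,c \right)} = \frac{3 Z}{4} + 1 c = \frac{3 Z}{4} + c = c + \frac{3 Z}{4}$)
$\frac{37 \left(-36\right)}{M{\left(5,u{\left(1 \right)} \right)}} = \frac{37 \left(-36\right)}{- \frac{9}{2} + \frac{3}{4} \cdot 5} = - \frac{1332}{- \frac{9}{2} + \frac{15}{4}} = - \frac{1332}{- \frac{3}{4}} = \left(-1332\right) \left(- \frac{4}{3}\right) = 1776$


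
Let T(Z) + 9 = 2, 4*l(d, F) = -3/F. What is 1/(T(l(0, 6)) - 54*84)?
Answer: -1/4543 ≈ -0.00022012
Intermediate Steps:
l(d, F) = -3/(4*F) (l(d, F) = (-3/F)/4 = -3/(4*F))
T(Z) = -7 (T(Z) = -9 + 2 = -7)
1/(T(l(0, 6)) - 54*84) = 1/(-7 - 54*84) = 1/(-7 - 4536) = 1/(-4543) = -1/4543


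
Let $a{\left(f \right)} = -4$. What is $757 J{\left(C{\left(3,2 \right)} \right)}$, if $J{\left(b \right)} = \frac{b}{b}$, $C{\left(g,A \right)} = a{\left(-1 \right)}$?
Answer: $757$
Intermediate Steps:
$C{\left(g,A \right)} = -4$
$J{\left(b \right)} = 1$
$757 J{\left(C{\left(3,2 \right)} \right)} = 757 \cdot 1 = 757$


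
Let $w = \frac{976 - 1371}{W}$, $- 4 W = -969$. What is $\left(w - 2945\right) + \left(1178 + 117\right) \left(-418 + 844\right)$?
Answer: $\frac{531712945}{969} \approx 5.4872 \cdot 10^{5}$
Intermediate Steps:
$W = \frac{969}{4}$ ($W = \left(- \frac{1}{4}\right) \left(-969\right) = \frac{969}{4} \approx 242.25$)
$w = - \frac{1580}{969}$ ($w = \frac{976 - 1371}{\frac{969}{4}} = \left(-395\right) \frac{4}{969} = - \frac{1580}{969} \approx -1.6305$)
$\left(w - 2945\right) + \left(1178 + 117\right) \left(-418 + 844\right) = \left(- \frac{1580}{969} - 2945\right) + \left(1178 + 117\right) \left(-418 + 844\right) = - \frac{2855285}{969} + 1295 \cdot 426 = - \frac{2855285}{969} + 551670 = \frac{531712945}{969}$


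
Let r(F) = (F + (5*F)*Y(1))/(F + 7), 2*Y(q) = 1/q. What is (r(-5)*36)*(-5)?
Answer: 1575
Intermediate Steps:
Y(q) = 1/(2*q) (Y(q) = (1/q)/2 = 1/(2*q))
r(F) = 7*F/(2*(7 + F)) (r(F) = (F + (5*F)*((½)/1))/(F + 7) = (F + (5*F)*((½)*1))/(7 + F) = (F + (5*F)*(½))/(7 + F) = (F + 5*F/2)/(7 + F) = (7*F/2)/(7 + F) = 7*F/(2*(7 + F)))
(r(-5)*36)*(-5) = (((7/2)*(-5)/(7 - 5))*36)*(-5) = (((7/2)*(-5)/2)*36)*(-5) = (((7/2)*(-5)*(½))*36)*(-5) = -35/4*36*(-5) = -315*(-5) = 1575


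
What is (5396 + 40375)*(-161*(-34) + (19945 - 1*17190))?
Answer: 376649559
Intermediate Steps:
(5396 + 40375)*(-161*(-34) + (19945 - 1*17190)) = 45771*(5474 + (19945 - 17190)) = 45771*(5474 + 2755) = 45771*8229 = 376649559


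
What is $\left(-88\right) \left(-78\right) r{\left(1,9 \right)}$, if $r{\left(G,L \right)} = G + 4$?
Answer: $34320$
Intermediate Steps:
$r{\left(G,L \right)} = 4 + G$
$\left(-88\right) \left(-78\right) r{\left(1,9 \right)} = \left(-88\right) \left(-78\right) \left(4 + 1\right) = 6864 \cdot 5 = 34320$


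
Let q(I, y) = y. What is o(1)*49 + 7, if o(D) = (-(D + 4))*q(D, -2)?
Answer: 497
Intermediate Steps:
o(D) = 8 + 2*D (o(D) = -(D + 4)*(-2) = -(4 + D)*(-2) = (-4 - D)*(-2) = 8 + 2*D)
o(1)*49 + 7 = (8 + 2*1)*49 + 7 = (8 + 2)*49 + 7 = 10*49 + 7 = 490 + 7 = 497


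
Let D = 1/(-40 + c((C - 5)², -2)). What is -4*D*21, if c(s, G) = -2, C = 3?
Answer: 2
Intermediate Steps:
D = -1/42 (D = 1/(-40 - 2) = 1/(-42) = -1/42 ≈ -0.023810)
-4*D*21 = -4*(-1/42)*21 = (2/21)*21 = 2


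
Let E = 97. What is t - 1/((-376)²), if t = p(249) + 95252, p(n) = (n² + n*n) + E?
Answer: 31010966975/141376 ≈ 2.1935e+5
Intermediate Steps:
p(n) = 97 + 2*n² (p(n) = (n² + n*n) + 97 = (n² + n²) + 97 = 2*n² + 97 = 97 + 2*n²)
t = 219351 (t = (97 + 2*249²) + 95252 = (97 + 2*62001) + 95252 = (97 + 124002) + 95252 = 124099 + 95252 = 219351)
t - 1/((-376)²) = 219351 - 1/((-376)²) = 219351 - 1/141376 = 31010966975/141376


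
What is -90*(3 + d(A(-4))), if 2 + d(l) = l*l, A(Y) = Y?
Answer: -1530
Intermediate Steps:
d(l) = -2 + l² (d(l) = -2 + l*l = -2 + l²)
-90*(3 + d(A(-4))) = -90*(3 + (-2 + (-4)²)) = -90*(3 + (-2 + 16)) = -90*(3 + 14) = -90*17 = -1530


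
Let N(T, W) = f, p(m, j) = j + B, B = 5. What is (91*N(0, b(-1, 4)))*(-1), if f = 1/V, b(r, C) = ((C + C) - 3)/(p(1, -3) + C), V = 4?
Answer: -91/4 ≈ -22.750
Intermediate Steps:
p(m, j) = 5 + j (p(m, j) = j + 5 = 5 + j)
b(r, C) = (-3 + 2*C)/(2 + C) (b(r, C) = ((C + C) - 3)/((5 - 3) + C) = (2*C - 3)/(2 + C) = (-3 + 2*C)/(2 + C))
f = 1/4 ≈ 0.25000
N(T, W) = 1/4
(91*N(0, b(-1, 4)))*(-1) = (91*(1/4))*(-1) = (91/4)*(-1) = -91/4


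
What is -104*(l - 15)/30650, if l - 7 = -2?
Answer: 104/3065 ≈ 0.033931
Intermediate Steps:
l = 5 (l = 7 - 2 = 5)
-104*(l - 15)/30650 = -104*(5 - 15)/30650 = -104*(-10)*(1/30650) = 1040*(1/30650) = 104/3065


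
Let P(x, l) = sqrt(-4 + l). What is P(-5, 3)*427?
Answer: 427*I ≈ 427.0*I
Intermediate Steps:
P(-5, 3)*427 = sqrt(-4 + 3)*427 = sqrt(-1)*427 = I*427 = 427*I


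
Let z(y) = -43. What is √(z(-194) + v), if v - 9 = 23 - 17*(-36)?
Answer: √601 ≈ 24.515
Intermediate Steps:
v = 644 (v = 9 + (23 - 17*(-36)) = 9 + (23 + 612) = 9 + 635 = 644)
√(z(-194) + v) = √(-43 + 644) = √601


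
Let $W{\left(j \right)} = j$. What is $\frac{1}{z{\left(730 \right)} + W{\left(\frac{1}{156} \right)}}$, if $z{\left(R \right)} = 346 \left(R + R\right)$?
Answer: $\frac{156}{78804961} \approx 1.9796 \cdot 10^{-6}$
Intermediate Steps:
$z{\left(R \right)} = 692 R$ ($z{\left(R \right)} = 346 \cdot 2 R = 692 R$)
$\frac{1}{z{\left(730 \right)} + W{\left(\frac{1}{156} \right)}} = \frac{1}{692 \cdot 730 + \frac{1}{156}} = \frac{1}{505160 + \frac{1}{156}} = \frac{1}{\frac{78804961}{156}} = \frac{156}{78804961}$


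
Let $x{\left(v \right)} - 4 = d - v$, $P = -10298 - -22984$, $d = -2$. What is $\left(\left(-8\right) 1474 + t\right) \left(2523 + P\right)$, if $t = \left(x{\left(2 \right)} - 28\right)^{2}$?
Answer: $-167420672$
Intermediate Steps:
$P = 12686$ ($P = -10298 + 22984 = 12686$)
$x{\left(v \right)} = 2 - v$ ($x{\left(v \right)} = 4 - \left(2 + v\right) = 2 - v$)
$t = 784$ ($t = \left(\left(2 - 2\right) - 28\right)^{2} = \left(0 - 28\right)^{2} = \left(-28\right)^{2} = 784$)
$\left(\left(-8\right) 1474 + t\right) \left(2523 + P\right) = \left(\left(-8\right) 1474 + 784\right) \left(2523 + 12686\right) = \left(-11792 + 784\right) 15209 = \left(-11008\right) 15209 = -167420672$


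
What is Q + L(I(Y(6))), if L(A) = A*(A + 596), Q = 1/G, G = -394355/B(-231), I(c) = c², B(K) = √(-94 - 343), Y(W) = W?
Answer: 22752 - I*√437/394355 ≈ 22752.0 - 5.3009e-5*I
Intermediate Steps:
B(K) = I*√437 (B(K) = √(-437) = I*√437)
G = 394355*I*√437/437 (G = -394355*(-I*√437/437) = -(-394355)*I*√437/437 = 394355*I*√437/437 ≈ 18865.0*I)
Q = -I*√437/394355 (Q = 1/(394355*I*√437/437) = -I*√437/394355 ≈ -5.3009e-5*I)
L(A) = A*(596 + A)
Q + L(I(Y(6))) = -I*√437/394355 + 6²*(596 + 6²) = -I*√437/394355 + 36*(596 + 36) = -I*√437/394355 + 36*632 = -I*√437/394355 + 22752 = 22752 - I*√437/394355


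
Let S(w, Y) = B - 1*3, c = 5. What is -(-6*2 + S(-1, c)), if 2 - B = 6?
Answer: 19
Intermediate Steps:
B = -4 (B = 2 - 1*6 = 2 - 6 = -4)
S(w, Y) = -7 (S(w, Y) = -4 - 1*3 = -4 - 3 = -7)
-(-6*2 + S(-1, c)) = -(-6*2 - 7) = -(-12 - 7) = -1*(-19) = 19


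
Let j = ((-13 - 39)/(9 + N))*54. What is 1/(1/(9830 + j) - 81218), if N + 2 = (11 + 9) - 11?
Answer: -19309/1568238360 ≈ -1.2313e-5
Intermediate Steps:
N = 7 (N = -2 + ((11 + 9) - 11) = -2 + (20 - 11) = -2 + 9 = 7)
j = -351/2 (j = ((-13 - 39)/(9 + 7))*54 = -52/16*54 = -52*1/16*54 = -13/4*54 = -351/2 ≈ -175.50)
1/(1/(9830 + j) - 81218) = 1/(1/(9830 - 351/2) - 81218) = 1/(1/(19309/2) - 81218) = 1/(2/19309 - 81218) = 1/(-1568238360/19309) = -19309/1568238360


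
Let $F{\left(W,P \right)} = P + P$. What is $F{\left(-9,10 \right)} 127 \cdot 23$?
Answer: $58420$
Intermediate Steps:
$F{\left(W,P \right)} = 2 P$
$F{\left(-9,10 \right)} 127 \cdot 23 = 2 \cdot 10 \cdot 127 \cdot 23 = 20 \cdot 127 \cdot 23 = 2540 \cdot 23 = 58420$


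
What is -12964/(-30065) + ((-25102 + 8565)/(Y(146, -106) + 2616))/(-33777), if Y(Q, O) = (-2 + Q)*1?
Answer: 1501937717/3481733160 ≈ 0.43138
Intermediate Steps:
Y(Q, O) = -2 + Q
-12964/(-30065) + ((-25102 + 8565)/(Y(146, -106) + 2616))/(-33777) = -12964/(-30065) + ((-25102 + 8565)/((-2 + 146) + 2616))/(-33777) = -12964*(-1/30065) - 16537/(144 + 2616)*(-1/33777) = 1852/4295 - 16537/2760*(-1/33777) = 1852/4295 - 16537*1/2760*(-1/33777) = 1852/4295 - 719/120*(-1/33777) = 1852/4295 + 719/4053240 = 1501937717/3481733160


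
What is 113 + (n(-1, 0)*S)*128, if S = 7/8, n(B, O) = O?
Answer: 113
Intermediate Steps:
S = 7/8 (S = 7*(⅛) = 7/8 ≈ 0.87500)
113 + (n(-1, 0)*S)*128 = 113 + (0*(7/8))*128 = 113 + 0*128 = 113 + 0 = 113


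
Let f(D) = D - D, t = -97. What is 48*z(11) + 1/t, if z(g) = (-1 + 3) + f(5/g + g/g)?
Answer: 9311/97 ≈ 95.990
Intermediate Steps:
f(D) = 0
z(g) = 2 (z(g) = (-1 + 3) + 0 = 2 + 0 = 2)
48*z(11) + 1/t = 48*2 + 1/(-97) = 96 - 1/97 = 9311/97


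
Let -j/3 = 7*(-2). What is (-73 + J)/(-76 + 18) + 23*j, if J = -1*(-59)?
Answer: 28021/29 ≈ 966.24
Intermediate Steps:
J = 59
j = 42 (j = -21*(-2) = -3*(-14) = 42)
(-73 + J)/(-76 + 18) + 23*j = (-73 + 59)/(-76 + 18) + 23*42 = -14/(-58) + 966 = -14*(-1/58) + 966 = 7/29 + 966 = 28021/29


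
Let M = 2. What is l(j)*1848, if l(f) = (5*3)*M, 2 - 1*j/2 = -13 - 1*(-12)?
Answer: 55440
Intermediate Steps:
j = 6 (j = 4 - 2*(-13 - 1*(-12)) = 4 - 2*(-13 + 12) = 4 - 2*(-1) = 4 + 2 = 6)
l(f) = 30 (l(f) = (5*3)*2 = 15*2 = 30)
l(j)*1848 = 30*1848 = 55440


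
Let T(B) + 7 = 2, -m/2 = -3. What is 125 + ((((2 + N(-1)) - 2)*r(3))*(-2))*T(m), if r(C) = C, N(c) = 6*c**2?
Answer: 305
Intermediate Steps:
m = 6 (m = -2*(-3) = 6)
T(B) = -5 (T(B) = -7 + 2 = -5)
125 + ((((2 + N(-1)) - 2)*r(3))*(-2))*T(m) = 125 + ((((2 + 6*(-1)**2) - 2)*3)*(-2))*(-5) = 125 + ((((2 + 6*1) - 2)*3)*(-2))*(-5) = 125 + ((((2 + 6) - 2)*3)*(-2))*(-5) = 125 + (((8 - 2)*3)*(-2))*(-5) = 125 + ((6*3)*(-2))*(-5) = 125 + (18*(-2))*(-5) = 125 - 36*(-5) = 125 + 180 = 305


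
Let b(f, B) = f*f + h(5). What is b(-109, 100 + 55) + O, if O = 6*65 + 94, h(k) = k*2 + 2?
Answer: 12377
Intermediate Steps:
h(k) = 2 + 2*k (h(k) = 2*k + 2 = 2 + 2*k)
b(f, B) = 12 + f² (b(f, B) = f*f + (2 + 2*5) = f² + (2 + 10) = f² + 12 = 12 + f²)
O = 484 (O = 390 + 94 = 484)
b(-109, 100 + 55) + O = (12 + (-109)²) + 484 = (12 + 11881) + 484 = 11893 + 484 = 12377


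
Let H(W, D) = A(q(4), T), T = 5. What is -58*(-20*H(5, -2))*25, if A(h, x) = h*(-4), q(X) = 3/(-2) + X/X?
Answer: 58000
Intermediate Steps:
q(X) = -1/2 (q(X) = 3*(-1/2) + 1 = -3/2 + 1 = -1/2)
A(h, x) = -4*h
H(W, D) = 2 (H(W, D) = -4*(-1/2) = 2)
-58*(-20*H(5, -2))*25 = -58*(-20*2)*25 = -(-2320)*25 = -58*(-1000) = 58000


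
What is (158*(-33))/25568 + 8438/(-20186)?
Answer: -80248147/129028912 ≈ -0.62194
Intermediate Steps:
(158*(-33))/25568 + 8438/(-20186) = -5214*1/25568 + 8438*(-1/20186) = -2607/12784 - 4219/10093 = -80248147/129028912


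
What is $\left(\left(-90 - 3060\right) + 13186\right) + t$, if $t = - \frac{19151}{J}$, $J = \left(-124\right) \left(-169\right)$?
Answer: $\frac{210295265}{20956} \approx 10035.0$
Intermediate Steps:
$J = 20956$
$t = - \frac{19151}{20956} \approx -0.91387$
$\left(\left(-90 - 3060\right) + 13186\right) + t = \left(\left(-90 - 3060\right) + 13186\right) - \frac{19151}{20956} = \left(-3150 + 13186\right) - \frac{19151}{20956} = 10036 - \frac{19151}{20956} = \frac{210295265}{20956}$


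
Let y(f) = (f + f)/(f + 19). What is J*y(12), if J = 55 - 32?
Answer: 552/31 ≈ 17.806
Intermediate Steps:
y(f) = 2*f/(19 + f) (y(f) = (2*f)/(19 + f) = 2*f/(19 + f))
J = 23
J*y(12) = 23*(2*12/(19 + 12)) = 23*(2*12/31) = 23*(2*12*(1/31)) = 23*(24/31) = 552/31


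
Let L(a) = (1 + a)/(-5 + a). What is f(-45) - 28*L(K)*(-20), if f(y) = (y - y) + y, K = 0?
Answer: -157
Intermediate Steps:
L(a) = (1 + a)/(-5 + a)
f(y) = y (f(y) = 0 + y = y)
f(-45) - 28*L(K)*(-20) = -45 - 28*(1 + 0)/(-5 + 0)*(-20) = -45 - 28/(-5)*(-20) = -45 - (-28)/5*(-20) = -45 - 28*(-⅕)*(-20) = -45 + (28/5)*(-20) = -45 - 112 = -157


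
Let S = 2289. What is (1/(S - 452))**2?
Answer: 1/3374569 ≈ 2.9633e-7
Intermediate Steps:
(1/(S - 452))**2 = (1/(2289 - 452))**2 = (1/1837)**2 = 1/3374569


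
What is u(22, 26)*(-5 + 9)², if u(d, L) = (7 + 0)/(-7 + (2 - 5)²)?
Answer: 56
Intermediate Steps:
u(d, L) = 7/2 (u(d, L) = 7/(-7 + (-3)²) = 7/(-7 + 9) = 7/2)
u(22, 26)*(-5 + 9)² = 7*(-5 + 9)²/2 = (7/2)*4² = (7/2)*16 = 56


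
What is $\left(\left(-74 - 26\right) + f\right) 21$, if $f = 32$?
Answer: $-1428$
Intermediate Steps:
$\left(\left(-74 - 26\right) + f\right) 21 = \left(\left(-74 - 26\right) + 32\right) 21 = \left(-100 + 32\right) 21 = \left(-68\right) 21 = -1428$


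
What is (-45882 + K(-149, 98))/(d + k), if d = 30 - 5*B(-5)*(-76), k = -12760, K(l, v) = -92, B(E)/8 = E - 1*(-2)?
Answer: 22987/10925 ≈ 2.1041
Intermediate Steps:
B(E) = 16 + 8*E (B(E) = 8*(E - 1*(-2)) = 8*(E + 2) = 8*(2 + E) = 16 + 8*E)
d = -9090 (d = 30 - 5*(16 + 8*(-5))*(-76) = 30 - 5*(16 - 40)*(-76) = 30 - 5*(-24)*(-76) = 30 + 120*(-76) = 30 - 9120 = -9090)
(-45882 + K(-149, 98))/(d + k) = (-45882 - 92)/(-9090 - 12760) = -45974/(-21850) = -45974*(-1/21850) = 22987/10925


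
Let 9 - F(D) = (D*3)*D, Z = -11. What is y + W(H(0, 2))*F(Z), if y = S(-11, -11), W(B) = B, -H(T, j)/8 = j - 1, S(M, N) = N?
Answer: 2821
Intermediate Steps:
H(T, j) = 8 - 8*j (H(T, j) = -8*(j - 1) = -8*(-1 + j) = 8 - 8*j)
F(D) = 9 - 3*D² (F(D) = 9 - D*3*D = 9 - 3*D*D = 9 - 3*D²)
y = -11
y + W(H(0, 2))*F(Z) = -11 + (8 - 8*2)*(9 - 3*(-11)²) = -11 + (8 - 16)*(9 - 3*121) = -11 - 8*(9 - 363) = -11 - 8*(-354) = -11 + 2832 = 2821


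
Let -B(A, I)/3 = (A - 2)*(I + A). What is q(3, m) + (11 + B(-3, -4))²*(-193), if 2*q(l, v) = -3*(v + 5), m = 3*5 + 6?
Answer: -1705387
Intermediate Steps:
B(A, I) = -3*(-2 + A)*(A + I) (B(A, I) = -3*(A - 2)*(I + A) = -3*(-2 + A)*(A + I))
m = 21 (m = 15 + 6 = 21)
q(l, v) = -15/2 - 3*v/2 (q(l, v) = (-3*(v + 5))/2 = (-3*(5 + v))/2 = (-15 - 3*v)/2 = -15/2 - 3*v/2)
q(3, m) + (11 + B(-3, -4))²*(-193) = (-15/2 - 3/2*21) + (11 + (-3*(-3)² + 6*(-3) + 6*(-4) - 3*(-3)*(-4)))²*(-193) = (-15/2 - 63/2) + (11 + (-3*9 - 18 - 24 - 36))²*(-193) = -39 + (11 + (-27 - 18 - 24 - 36))²*(-193) = -39 + (11 - 105)²*(-193) = -39 + (-94)²*(-193) = -39 + 8836*(-193) = -39 - 1705348 = -1705387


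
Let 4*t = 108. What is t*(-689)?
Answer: -18603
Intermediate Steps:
t = 27 (t = (¼)*108 = 27)
t*(-689) = 27*(-689) = -18603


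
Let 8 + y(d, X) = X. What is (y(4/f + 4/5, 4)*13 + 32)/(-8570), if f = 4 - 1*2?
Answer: 2/857 ≈ 0.0023337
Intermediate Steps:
f = 2 (f = 4 - 2 = 2)
y(d, X) = -8 + X
(y(4/f + 4/5, 4)*13 + 32)/(-8570) = ((-8 + 4)*13 + 32)/(-8570) = (-4*13 + 32)*(-1/8570) = (-52 + 32)*(-1/8570) = -20*(-1/8570) = 2/857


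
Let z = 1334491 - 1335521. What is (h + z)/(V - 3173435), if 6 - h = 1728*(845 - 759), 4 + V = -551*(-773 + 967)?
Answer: 21376/468619 ≈ 0.045615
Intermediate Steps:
V = -106898 (V = -4 - 551*(-773 + 967) = -4 - 551*194 = -4 - 106894 = -106898)
z = -1030
h = -148602 (h = 6 - 1728*(845 - 759) = 6 - 1728*86 = 6 - 1*148608 = 6 - 148608 = -148602)
(h + z)/(V - 3173435) = (-148602 - 1030)/(-106898 - 3173435) = -149632/(-3280333) = -149632*(-1/3280333) = 21376/468619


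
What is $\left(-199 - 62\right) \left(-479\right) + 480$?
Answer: $125499$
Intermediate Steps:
$\left(-199 - 62\right) \left(-479\right) + 480 = \left(-261\right) \left(-479\right) + 480 = 125019 + 480 = 125499$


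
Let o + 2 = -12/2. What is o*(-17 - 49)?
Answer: 528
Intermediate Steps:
o = -8 (o = -2 - 12/2 = -2 - 12*1/2 = -2 - 6 = -8)
o*(-17 - 49) = -8*(-17 - 49) = -8*(-66) = 528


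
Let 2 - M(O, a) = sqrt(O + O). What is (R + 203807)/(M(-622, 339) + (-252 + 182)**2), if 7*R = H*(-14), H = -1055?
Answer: 504702567/12015424 + 205917*I*sqrt(311)/12015424 ≈ 42.005 + 0.30223*I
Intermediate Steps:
M(O, a) = 2 - sqrt(2)*sqrt(O) (M(O, a) = 2 - sqrt(O + O) = 2 - sqrt(2*O) = 2 - sqrt(2)*sqrt(O))
R = 2110 (R = (-1055*(-14))/7 = (1/7)*14770 = 2110)
(R + 203807)/(M(-622, 339) + (-252 + 182)**2) = (2110 + 203807)/((2 - sqrt(2)*sqrt(-622)) + (-252 + 182)**2) = 205917/((2 - sqrt(2)*I*sqrt(622)) + (-70)**2) = 205917/((2 - 2*I*sqrt(311)) + 4900) = 205917/(4902 - 2*I*sqrt(311))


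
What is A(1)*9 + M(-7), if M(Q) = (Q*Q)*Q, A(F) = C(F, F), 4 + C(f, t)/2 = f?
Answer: -397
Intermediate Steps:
C(f, t) = -8 + 2*f
A(F) = -8 + 2*F
M(Q) = Q**3 (M(Q) = Q**2*Q = Q**3)
A(1)*9 + M(-7) = (-8 + 2*1)*9 + (-7)**3 = (-8 + 2)*9 - 343 = -6*9 - 343 = -54 - 343 = -397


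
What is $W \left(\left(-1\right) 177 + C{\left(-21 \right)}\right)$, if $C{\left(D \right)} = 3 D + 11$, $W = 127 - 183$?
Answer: $12824$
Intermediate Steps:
$W = -56$ ($W = 127 - 183 = -56$)
$C{\left(D \right)} = 11 + 3 D$
$W \left(\left(-1\right) 177 + C{\left(-21 \right)}\right) = - 56 \left(\left(-1\right) 177 + \left(11 + 3 \left(-21\right)\right)\right) = - 56 \left(-177 + \left(11 - 63\right)\right) = - 56 \left(-177 - 52\right) = \left(-56\right) \left(-229\right) = 12824$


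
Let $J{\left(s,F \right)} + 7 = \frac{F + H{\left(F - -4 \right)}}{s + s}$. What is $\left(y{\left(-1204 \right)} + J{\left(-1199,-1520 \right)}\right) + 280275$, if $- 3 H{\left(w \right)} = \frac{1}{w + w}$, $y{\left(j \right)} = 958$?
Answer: $\frac{6134173832927}{21812208} \approx 2.8123 \cdot 10^{5}$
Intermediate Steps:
$H{\left(w \right)} = - \frac{1}{6 w}$ ($H{\left(w \right)} = - \frac{1}{3 \left(w + w\right)} = - \frac{1}{3 \cdot 2 w} = - \frac{\frac{1}{2} \frac{1}{w}}{3} = - \frac{1}{6 w}$)
$J{\left(s,F \right)} = -7 + \frac{F - \frac{1}{6 \left(4 + F\right)}}{2 s}$ ($J{\left(s,F \right)} = -7 + \frac{F - \frac{1}{6 \left(F - -4\right)}}{s + s} = -7 + \frac{F - \frac{1}{6 \left(F + 4\right)}}{2 s} = -7 + \left(F - \frac{1}{6 \left(4 + F\right)}\right) \frac{1}{2 s} = -7 + \frac{F - \frac{1}{6 \left(4 + F\right)}}{2 s}$)
$\left(y{\left(-1204 \right)} + J{\left(-1199,-1520 \right)}\right) + 280275 = \left(958 + \frac{-1 - 6 \left(4 - 1520\right) \left(\left(-1\right) \left(-1520\right) + 14 \left(-1199\right)\right)}{12 \left(-1199\right) \left(4 - 1520\right)}\right) + 280275 = \left(958 + \frac{1}{12} \left(- \frac{1}{1199}\right) \frac{1}{-1516} \left(-1 - - 9096 \left(1520 - 16786\right)\right)\right) + 280275 = \left(958 + \frac{1}{12} \left(- \frac{1}{1199}\right) \left(- \frac{1}{1516}\right) \left(-1 - \left(-9096\right) \left(-15266\right)\right)\right) + 280275 = \left(958 + \frac{1}{12} \left(- \frac{1}{1199}\right) \left(- \frac{1}{1516}\right) \left(-1 - 138859536\right)\right) + 280275 = \left(958 + \frac{1}{12} \left(- \frac{1}{1199}\right) \left(- \frac{1}{1516}\right) \left(-138859537\right)\right) + 280275 = \left(958 - \frac{138859537}{21812208}\right) + 280275 = \frac{20757235727}{21812208} + 280275 = \frac{6134173832927}{21812208}$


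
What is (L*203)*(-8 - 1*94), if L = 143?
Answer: -2960958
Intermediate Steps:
(L*203)*(-8 - 1*94) = (143*203)*(-8 - 1*94) = 29029*(-8 - 94) = 29029*(-102) = -2960958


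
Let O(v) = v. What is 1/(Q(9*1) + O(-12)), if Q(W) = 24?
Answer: 1/12 ≈ 0.083333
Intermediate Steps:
1/(Q(9*1) + O(-12)) = 1/(24 - 12) = 1/12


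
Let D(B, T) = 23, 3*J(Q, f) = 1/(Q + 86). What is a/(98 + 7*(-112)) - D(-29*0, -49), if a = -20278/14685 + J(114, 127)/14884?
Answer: -45977599205233/1999201019200 ≈ -22.998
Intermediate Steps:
J(Q, f) = 1/(3*(86 + Q)) (J(Q, f) = 1/(3*(Q + 86)) = 1/(3*(86 + Q)))
a = -4024236367/2914287200 (a = -20278/14685 + (1/(3*(86 + 114)))/14884 = -20278*1/14685 + ((⅓)/200)*(1/14884) = -20278/14685 + ((⅓)*(1/200))*(1/14884) = -20278/14685 + (1/600)*(1/14884) = -20278/14685 + 1/8930400 = -4024236367/2914287200 ≈ -1.3809)
a/(98 + 7*(-112)) - D(-29*0, -49) = -4024236367/(2914287200*(98 + 7*(-112))) - 1*23 = -4024236367/(2914287200*(98 - 784)) - 23 = -4024236367/2914287200/(-686) - 23 = -4024236367/2914287200*(-1/686) - 23 = 4024236367/1999201019200 - 23 = -45977599205233/1999201019200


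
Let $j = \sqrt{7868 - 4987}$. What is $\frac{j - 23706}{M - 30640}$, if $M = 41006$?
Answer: $- \frac{11853}{5183} + \frac{\sqrt{2881}}{10366} \approx -2.2817$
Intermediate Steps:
$j = \sqrt{2881} \approx 53.675$
$\frac{j - 23706}{M - 30640} = \frac{\sqrt{2881} - 23706}{41006 - 30640} = \frac{-23706 + \sqrt{2881}}{10366} = \left(-23706 + \sqrt{2881}\right) \frac{1}{10366} = - \frac{11853}{5183} + \frac{\sqrt{2881}}{10366}$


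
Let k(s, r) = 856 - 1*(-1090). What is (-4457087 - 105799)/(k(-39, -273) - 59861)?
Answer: 1520962/19305 ≈ 78.786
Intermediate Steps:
k(s, r) = 1946 (k(s, r) = 856 + 1090 = 1946)
(-4457087 - 105799)/(k(-39, -273) - 59861) = (-4457087 - 105799)/(1946 - 59861) = -4562886/(-57915) = -4562886*(-1/57915) = 1520962/19305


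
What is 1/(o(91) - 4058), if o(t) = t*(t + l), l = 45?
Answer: 1/8318 ≈ 0.00012022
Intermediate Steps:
o(t) = t*(45 + t) (o(t) = t*(t + 45) = t*(45 + t))
1/(o(91) - 4058) = 1/(91*(45 + 91) - 4058) = 1/(91*136 - 4058) = 1/(12376 - 4058) = 1/8318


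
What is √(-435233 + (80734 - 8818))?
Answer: I*√363317 ≈ 602.76*I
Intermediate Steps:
√(-435233 + (80734 - 8818)) = √(-435233 + 71916) = √(-363317) = I*√363317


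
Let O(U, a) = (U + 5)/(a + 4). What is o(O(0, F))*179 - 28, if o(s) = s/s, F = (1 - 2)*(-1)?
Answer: 151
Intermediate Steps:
F = 1 (F = -1*(-1) = 1)
O(U, a) = (5 + U)/(4 + a)
o(s) = 1
o(O(0, F))*179 - 28 = 1*179 - 28 = 179 - 28 = 151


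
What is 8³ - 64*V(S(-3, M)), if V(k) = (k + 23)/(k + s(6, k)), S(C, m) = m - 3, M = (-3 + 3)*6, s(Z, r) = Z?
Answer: 256/3 ≈ 85.333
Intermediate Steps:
M = 0 (M = 0*6 = 0)
S(C, m) = -3 + m
V(k) = (23 + k)/(6 + k) (V(k) = (k + 23)/(k + 6) = (23 + k)/(6 + k))
8³ - 64*V(S(-3, M)) = 8³ - 64*(23 + (-3 + 0))/(6 + (-3 + 0)) = 512 - 64*(23 - 3)/(6 - 3) = 512 - 64*20/3 = 512 - 1280/3 = 256/3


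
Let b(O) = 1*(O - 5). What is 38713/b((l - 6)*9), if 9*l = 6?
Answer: -38713/53 ≈ -730.43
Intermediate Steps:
l = 2/3 (l = (1/9)*6 = 2/3 ≈ 0.66667)
b(O) = -5 + O (b(O) = 1*(-5 + O) = -5 + O)
38713/b((l - 6)*9) = 38713/(-5 + (2/3 - 6)*9) = 38713/(-5 - 16/3*9) = 38713/(-5 - 48) = 38713/(-53) = 38713*(-1/53) = -38713/53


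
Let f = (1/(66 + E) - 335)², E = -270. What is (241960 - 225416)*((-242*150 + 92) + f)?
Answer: 3271224598202/2601 ≈ 1.2577e+9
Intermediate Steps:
f = 4670492281/41616 (f = (1/(66 - 270) - 335)² = (1/(-204) - 335)² = (-1/204 - 335)² = (-68341/204)² = 4670492281/41616 ≈ 1.1223e+5)
(241960 - 225416)*((-242*150 + 92) + f) = (241960 - 225416)*((-242*150 + 92) + 4670492281/41616) = 16544*((-36300 + 92) + 4670492281/41616) = 16544*(-36208 + 4670492281/41616) = 16544*(3163660153/41616) = 3271224598202/2601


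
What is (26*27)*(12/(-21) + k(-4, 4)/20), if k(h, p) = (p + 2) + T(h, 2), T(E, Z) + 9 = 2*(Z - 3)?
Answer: -8073/14 ≈ -576.64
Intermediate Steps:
T(E, Z) = -15 + 2*Z (T(E, Z) = -9 + 2*(Z - 3) = -9 + 2*(-3 + Z) = -9 + (-6 + 2*Z) = -15 + 2*Z)
k(h, p) = -9 + p (k(h, p) = (p + 2) + (-15 + 2*2) = (2 + p) + (-15 + 4) = (2 + p) - 11 = -9 + p)
(26*27)*(12/(-21) + k(-4, 4)/20) = (26*27)*(12/(-21) + (-9 + 4)/20) = 702*(12*(-1/21) - 5*1/20) = 702*(-4/7 - ¼) = 702*(-23/28) = -8073/14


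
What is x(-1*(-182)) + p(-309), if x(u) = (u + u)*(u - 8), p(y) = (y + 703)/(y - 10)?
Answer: 20203790/319 ≈ 63335.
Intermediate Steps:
p(y) = (703 + y)/(-10 + y)
x(u) = 2*u*(-8 + u) (x(u) = (2*u)*(-8 + u) = 2*u*(-8 + u))
x(-1*(-182)) + p(-309) = 2*(-1*(-182))*(-8 - 1*(-182)) + (703 - 309)/(-10 - 309) = 2*182*(-8 + 182) + 394/(-319) = 2*182*174 - 1/319*394 = 63336 - 394/319 = 20203790/319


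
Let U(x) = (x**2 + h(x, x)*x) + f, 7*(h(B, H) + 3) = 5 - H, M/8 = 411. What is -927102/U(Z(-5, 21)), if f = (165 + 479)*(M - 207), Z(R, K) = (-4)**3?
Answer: -3244857/6957374 ≈ -0.46639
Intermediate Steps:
M = 3288 (M = 8*411 = 3288)
Z(R, K) = -64
f = 1984164 (f = (165 + 479)*(3288 - 207) = 644*3081 = 1984164)
h(B, H) = -16/7 - H/7 (h(B, H) = -3 + (5 - H)/7 = -3 + (5/7 - H/7) = -16/7 - H/7)
U(x) = 1984164 + x**2 + x*(-16/7 - x/7) (U(x) = (x**2 + (-16/7 - x/7)*x) + 1984164 = (x**2 + x*(-16/7 - x/7)) + 1984164 = 1984164 + x**2 + x*(-16/7 - x/7))
-927102/U(Z(-5, 21)) = -927102/(1984164 - 16/7*(-64) + (6/7)*(-64)**2) = -927102/(1984164 + 1024/7 + (6/7)*4096) = -927102/(1984164 + 1024/7 + 24576/7) = -927102/13914748/7 = -927102*7/13914748 = -3244857/6957374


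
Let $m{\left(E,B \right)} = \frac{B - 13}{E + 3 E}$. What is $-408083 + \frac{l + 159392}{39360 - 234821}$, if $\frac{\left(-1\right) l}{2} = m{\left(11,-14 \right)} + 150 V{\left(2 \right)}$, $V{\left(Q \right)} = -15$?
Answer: $- \frac{250688350491}{614306} \approx -4.0808 \cdot 10^{5}$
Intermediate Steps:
$m{\left(E,B \right)} = \frac{-13 + B}{4 E}$
$l = \frac{99027}{22}$ ($l = - 2 \left(\frac{-13 - 14}{4 \cdot 11} + 150 \left(-15\right)\right) = - 2 \left(\frac{1}{4} \cdot \frac{1}{11} \left(-27\right) - 2250\right) = - 2 \left(- \frac{27}{44} - 2250\right) = \left(-2\right) \left(- \frac{99027}{44}\right) = \frac{99027}{22} \approx 4501.2$)
$-408083 + \frac{l + 159392}{39360 - 234821} = -408083 + \frac{\frac{99027}{22} + 159392}{39360 - 234821} = -408083 + \frac{3605651}{22 \left(-195461\right)} = -408083 + \frac{3605651}{22} \left(- \frac{1}{195461}\right) = -408083 - \frac{515093}{614306} = - \frac{250688350491}{614306}$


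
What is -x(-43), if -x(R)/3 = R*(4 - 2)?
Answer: -258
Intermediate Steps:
x(R) = -6*R (x(R) = -3*R*(4 - 2) = -3*R*2 = -6*R)
-x(-43) = -(-6)*(-43) = -1*258 = -258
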